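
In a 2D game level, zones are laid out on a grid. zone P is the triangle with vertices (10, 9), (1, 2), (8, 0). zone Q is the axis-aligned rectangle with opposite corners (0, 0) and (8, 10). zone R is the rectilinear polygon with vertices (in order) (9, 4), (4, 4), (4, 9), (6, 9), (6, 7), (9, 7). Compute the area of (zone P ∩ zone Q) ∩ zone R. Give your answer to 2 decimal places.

7.43

The region (zone P ∩ zone Q) ∩ zone R is the polygon with vertices (7.429,7), (8,7), (8,4), (4,4), (4,4.333).
By the shoelace formula its area is 7.43.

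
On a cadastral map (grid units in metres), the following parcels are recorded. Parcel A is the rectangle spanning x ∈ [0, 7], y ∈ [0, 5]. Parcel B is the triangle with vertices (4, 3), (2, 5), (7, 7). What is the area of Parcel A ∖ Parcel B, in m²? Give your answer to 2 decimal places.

31.50

|Parcel A| = 35, |Parcel A∩Parcel B| = 3.5.
|Parcel A ∖ Parcel B| = |Parcel A| − |Parcel A∩Parcel B| = 35 − 3.5 = 31.50.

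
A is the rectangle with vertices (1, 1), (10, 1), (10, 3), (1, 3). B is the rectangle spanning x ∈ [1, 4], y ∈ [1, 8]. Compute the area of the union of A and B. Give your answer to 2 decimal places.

By inclusion–exclusion:
Individual areas: |A| = 18, |B| = 21.
|A∩B|: x∈[1,4], y∈[1,3] → 3·2 = 6.
|A ∪ B| = 39 − 6 = 33.00.

33.00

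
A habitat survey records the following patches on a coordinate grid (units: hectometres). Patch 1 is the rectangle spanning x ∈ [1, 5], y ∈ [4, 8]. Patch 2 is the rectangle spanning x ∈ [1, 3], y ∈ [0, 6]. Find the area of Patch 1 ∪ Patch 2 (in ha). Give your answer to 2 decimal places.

24.00

By inclusion–exclusion:
Individual areas: |Patch 1| = 16, |Patch 2| = 12.
|Patch 1∩Patch 2|: x∈[1,3], y∈[4,6] → 2·2 = 4.
|Patch 1 ∪ Patch 2| = 28 − 4 = 24.00.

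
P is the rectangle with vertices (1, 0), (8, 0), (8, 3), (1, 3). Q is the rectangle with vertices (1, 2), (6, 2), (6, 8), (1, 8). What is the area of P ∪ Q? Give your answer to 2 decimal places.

46.00

By inclusion–exclusion:
Individual areas: |P| = 21, |Q| = 30.
|P∩Q|: x∈[1,6], y∈[2,3] → 5·1 = 5.
|P ∪ Q| = 51 − 5 = 46.00.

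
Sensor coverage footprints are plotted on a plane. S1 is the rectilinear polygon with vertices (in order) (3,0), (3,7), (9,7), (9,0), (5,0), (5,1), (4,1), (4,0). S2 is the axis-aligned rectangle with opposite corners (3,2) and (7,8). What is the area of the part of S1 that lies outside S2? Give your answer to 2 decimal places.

|S1| = 41, |S1∩S2| = 20.
|S1 ∖ S2| = |S1| − |S1∩S2| = 41 − 20 = 21.00.

21.00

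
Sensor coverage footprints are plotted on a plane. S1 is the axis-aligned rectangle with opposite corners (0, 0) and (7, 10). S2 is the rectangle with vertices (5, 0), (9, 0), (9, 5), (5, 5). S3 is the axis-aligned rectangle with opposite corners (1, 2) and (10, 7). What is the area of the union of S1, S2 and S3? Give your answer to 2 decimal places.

89.00

By inclusion–exclusion:
Individual areas: |S1| = 70, |S2| = 20, |S3| = 45.
|S1∩S2|: x∈[5,7], y∈[0,5] → 2·5 = 10.
|S1∩S3|: x∈[1,7], y∈[2,7] → 6·5 = 30.
|S2∩S3|: x∈[5,9], y∈[2,5] → 4·3 = 12.
|S1∩S2∩S3| = 6.
|S1 ∪ S2 ∪ S3| = 135 − 52 + 6 = 89.00.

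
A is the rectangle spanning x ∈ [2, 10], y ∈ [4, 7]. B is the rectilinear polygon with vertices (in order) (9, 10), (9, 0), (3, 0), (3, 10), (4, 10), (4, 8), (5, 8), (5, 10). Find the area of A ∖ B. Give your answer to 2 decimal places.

|A| = 24, |A∩B| = 18.
|A ∖ B| = |A| − |A∩B| = 24 − 18 = 6.00.

6.00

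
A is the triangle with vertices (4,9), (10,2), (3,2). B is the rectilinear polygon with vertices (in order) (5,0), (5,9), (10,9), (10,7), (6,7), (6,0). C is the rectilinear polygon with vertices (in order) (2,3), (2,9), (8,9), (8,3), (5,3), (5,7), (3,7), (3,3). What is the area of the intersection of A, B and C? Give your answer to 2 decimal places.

4.25

The intersection is the polygon with vertices (6,3), (5,3), (5,7), (5,7.833), (6,6.667).
By the shoelace formula its area is 4.25.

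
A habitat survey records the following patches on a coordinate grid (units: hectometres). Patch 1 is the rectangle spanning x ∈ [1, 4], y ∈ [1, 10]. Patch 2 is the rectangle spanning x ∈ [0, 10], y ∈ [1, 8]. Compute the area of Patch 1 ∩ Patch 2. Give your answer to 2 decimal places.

21.00

|Patch 1∩Patch 2|: x∈[1,4], y∈[1,8] → 3·7 = 21.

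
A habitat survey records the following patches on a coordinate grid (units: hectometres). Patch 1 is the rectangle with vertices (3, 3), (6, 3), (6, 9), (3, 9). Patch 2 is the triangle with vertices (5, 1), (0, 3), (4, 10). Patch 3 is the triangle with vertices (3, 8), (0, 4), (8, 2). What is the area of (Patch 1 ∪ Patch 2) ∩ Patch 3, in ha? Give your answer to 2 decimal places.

The region (Patch 1 ∪ Patch 2) ∩ Patch 3 is the polygon with vertices (6,3), (4.778,3), (4.8,2.8), (0.5,3.875), (2.4,7.2), (3,8), (6,4.4).
By the shoelace formula its area is 15.73.

15.73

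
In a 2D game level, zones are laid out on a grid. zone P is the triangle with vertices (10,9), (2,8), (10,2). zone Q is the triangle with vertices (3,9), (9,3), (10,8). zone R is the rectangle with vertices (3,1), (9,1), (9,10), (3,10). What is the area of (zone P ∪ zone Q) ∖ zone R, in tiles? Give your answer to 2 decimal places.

|zone P ∪ zone Q| = 29.0889.
|(zone P ∪ zone Q) ∩ zone R| = 22.0889.
|(zone P ∪ zone Q) ∖ zone R| = 29.0889 − 22.0889 = 7.00.

7.00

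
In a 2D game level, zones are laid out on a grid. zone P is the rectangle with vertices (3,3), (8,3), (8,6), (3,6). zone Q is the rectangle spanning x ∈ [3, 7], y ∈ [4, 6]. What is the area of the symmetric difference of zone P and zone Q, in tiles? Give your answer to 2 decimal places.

|zone P∩zone Q|: x∈[3,7], y∈[4,6] → 4·2 = 8.
|zone P △ zone Q| = |zone P| + |zone Q| − 2·|zone P∩zone Q| = 15 + 8 − 16 = 7.00.

7.00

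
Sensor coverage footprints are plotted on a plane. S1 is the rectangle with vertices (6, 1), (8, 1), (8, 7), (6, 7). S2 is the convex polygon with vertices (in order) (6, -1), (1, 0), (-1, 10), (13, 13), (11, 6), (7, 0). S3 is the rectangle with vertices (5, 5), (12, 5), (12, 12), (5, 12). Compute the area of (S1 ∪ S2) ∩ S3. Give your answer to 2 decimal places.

The region (S1 ∪ S2) ∩ S3 is the polygon with vertices (8.333,12), (12,12), (12,9.5), (11,6), (10.333,5), (5,5), (5,11.286).
By the shoelace formula its area is 44.73.

44.73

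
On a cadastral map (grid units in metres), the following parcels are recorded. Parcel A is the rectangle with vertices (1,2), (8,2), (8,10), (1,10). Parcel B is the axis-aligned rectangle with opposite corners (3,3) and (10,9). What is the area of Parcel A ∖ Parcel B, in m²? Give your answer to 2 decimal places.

|Parcel A∩Parcel B|: x∈[3,8], y∈[3,9] → 5·6 = 30.
|Parcel A| = 56.
|Parcel A ∖ Parcel B| = |Parcel A| − |Parcel A∩Parcel B| = 56 − 30 = 26.00.

26.00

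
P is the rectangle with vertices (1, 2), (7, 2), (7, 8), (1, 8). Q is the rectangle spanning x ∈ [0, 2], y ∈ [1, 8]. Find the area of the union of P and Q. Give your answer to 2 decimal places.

By inclusion–exclusion:
Individual areas: |P| = 36, |Q| = 14.
|P∩Q|: x∈[1,2], y∈[2,8] → 1·6 = 6.
|P ∪ Q| = 50 − 6 = 44.00.

44.00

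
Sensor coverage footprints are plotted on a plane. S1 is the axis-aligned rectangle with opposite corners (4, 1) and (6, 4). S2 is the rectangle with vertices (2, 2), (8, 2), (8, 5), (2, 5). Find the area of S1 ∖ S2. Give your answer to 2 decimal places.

|S1∩S2|: x∈[4,6], y∈[2,4] → 2·2 = 4.
|S1| = 6.
|S1 ∖ S2| = |S1| − |S1∩S2| = 6 − 4 = 2.00.

2.00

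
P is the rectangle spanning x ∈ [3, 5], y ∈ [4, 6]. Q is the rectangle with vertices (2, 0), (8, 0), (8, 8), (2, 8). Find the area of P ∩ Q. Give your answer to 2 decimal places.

4.00

|P∩Q|: x∈[3,5], y∈[4,6] → 2·2 = 4.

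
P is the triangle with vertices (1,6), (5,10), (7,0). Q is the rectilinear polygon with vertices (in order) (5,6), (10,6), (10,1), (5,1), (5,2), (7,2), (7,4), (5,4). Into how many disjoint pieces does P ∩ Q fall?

2

P ∩ Q splits into 2 disjoint pieces (area 2, area 1.2).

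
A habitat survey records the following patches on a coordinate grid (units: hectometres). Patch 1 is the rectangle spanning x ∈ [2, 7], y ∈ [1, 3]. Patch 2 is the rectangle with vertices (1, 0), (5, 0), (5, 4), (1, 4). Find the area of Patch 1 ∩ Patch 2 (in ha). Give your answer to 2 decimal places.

|Patch 1∩Patch 2|: x∈[2,5], y∈[1,3] → 3·2 = 6.

6.00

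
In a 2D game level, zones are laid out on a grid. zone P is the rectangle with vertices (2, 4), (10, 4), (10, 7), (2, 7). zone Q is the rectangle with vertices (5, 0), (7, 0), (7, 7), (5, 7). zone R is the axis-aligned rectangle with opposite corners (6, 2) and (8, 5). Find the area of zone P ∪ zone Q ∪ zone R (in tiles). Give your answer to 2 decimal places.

34.00

By inclusion–exclusion:
Individual areas: |zone P| = 24, |zone Q| = 14, |zone R| = 6.
|zone P∩zone Q|: x∈[5,7], y∈[4,7] → 2·3 = 6.
|zone P∩zone R|: x∈[6,8], y∈[4,5] → 2·1 = 2.
|zone Q∩zone R|: x∈[6,7], y∈[2,5] → 1·3 = 3.
|zone P∩zone Q∩zone R| = 1.
|zone P ∪ zone Q ∪ zone R| = 44 − 11 + 1 = 34.00.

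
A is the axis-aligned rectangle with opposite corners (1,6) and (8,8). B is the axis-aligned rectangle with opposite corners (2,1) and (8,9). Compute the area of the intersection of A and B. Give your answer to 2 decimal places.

12.00

|A∩B|: x∈[2,8], y∈[6,8] → 6·2 = 12.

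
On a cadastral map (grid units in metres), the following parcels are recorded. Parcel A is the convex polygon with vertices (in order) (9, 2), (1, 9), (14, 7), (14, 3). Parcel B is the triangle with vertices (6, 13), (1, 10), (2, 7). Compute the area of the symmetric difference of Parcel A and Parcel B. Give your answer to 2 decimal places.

54.37

|Parcel A| = 47.5, |Parcel B| = 9, |Parcel A∩Parcel B| = 1.0649.
|Parcel A △ Parcel B| = |Parcel A| + |Parcel B| − 2·|Parcel A∩Parcel B| = 47.5 + 9 − 2.1298 = 54.37.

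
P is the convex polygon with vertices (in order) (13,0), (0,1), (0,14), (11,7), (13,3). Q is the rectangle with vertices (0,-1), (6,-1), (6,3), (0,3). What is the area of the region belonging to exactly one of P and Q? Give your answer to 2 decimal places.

|P| = 119, |Q| = 24, |P∩Q| = 13.3846.
|P △ Q| = |P| + |Q| − 2·|P∩Q| = 119 + 24 − 26.7692 = 116.23.

116.23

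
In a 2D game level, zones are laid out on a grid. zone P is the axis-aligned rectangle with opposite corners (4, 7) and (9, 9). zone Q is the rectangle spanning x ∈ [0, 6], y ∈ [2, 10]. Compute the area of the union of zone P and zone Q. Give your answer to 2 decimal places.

By inclusion–exclusion:
Individual areas: |zone P| = 10, |zone Q| = 48.
|zone P∩zone Q|: x∈[4,6], y∈[7,9] → 2·2 = 4.
|zone P ∪ zone Q| = 58 − 4 = 54.00.

54.00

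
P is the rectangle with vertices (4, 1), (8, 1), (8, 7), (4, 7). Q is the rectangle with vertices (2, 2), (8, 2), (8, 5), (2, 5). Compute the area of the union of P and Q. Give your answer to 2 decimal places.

30.00

By inclusion–exclusion:
Individual areas: |P| = 24, |Q| = 18.
|P∩Q|: x∈[4,8], y∈[2,5] → 4·3 = 12.
|P ∪ Q| = 42 − 12 = 30.00.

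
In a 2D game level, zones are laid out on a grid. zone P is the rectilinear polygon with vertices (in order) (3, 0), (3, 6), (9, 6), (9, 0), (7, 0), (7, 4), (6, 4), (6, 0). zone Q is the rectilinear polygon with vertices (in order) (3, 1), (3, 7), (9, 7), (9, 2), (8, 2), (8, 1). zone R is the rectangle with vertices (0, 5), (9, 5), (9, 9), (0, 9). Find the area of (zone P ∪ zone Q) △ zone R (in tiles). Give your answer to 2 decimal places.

53.00

|zone P ∪ zone Q| = 41.
|(zone P ∪ zone Q) ∩ zone R| = 12.
|(zone P ∪ zone Q) △ zone R| = 41 + 36 − 24 = 53.00.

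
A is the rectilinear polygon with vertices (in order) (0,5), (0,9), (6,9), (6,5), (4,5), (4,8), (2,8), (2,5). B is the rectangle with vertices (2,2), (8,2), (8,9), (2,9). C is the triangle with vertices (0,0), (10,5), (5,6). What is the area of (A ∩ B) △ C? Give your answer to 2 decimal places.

|A ∩ B| = 10.
|(A ∩ B) ∩ C| = 1.3167.
|(A ∩ B) △ C| = 10 + 17.5 − 2.6333 = 24.87.

24.87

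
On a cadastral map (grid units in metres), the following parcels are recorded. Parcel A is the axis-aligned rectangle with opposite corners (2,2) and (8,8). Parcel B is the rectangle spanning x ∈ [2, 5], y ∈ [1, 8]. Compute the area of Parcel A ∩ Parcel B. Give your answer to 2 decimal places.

|Parcel A∩Parcel B|: x∈[2,5], y∈[2,8] → 3·6 = 18.

18.00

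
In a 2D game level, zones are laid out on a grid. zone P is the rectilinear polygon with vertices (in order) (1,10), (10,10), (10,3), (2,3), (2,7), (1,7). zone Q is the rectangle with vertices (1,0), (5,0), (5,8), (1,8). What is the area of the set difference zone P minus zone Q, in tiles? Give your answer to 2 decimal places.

|zone P| = 59, |zone P∩zone Q| = 16.
|zone P ∖ zone Q| = |zone P| − |zone P∩zone Q| = 59 − 16 = 43.00.

43.00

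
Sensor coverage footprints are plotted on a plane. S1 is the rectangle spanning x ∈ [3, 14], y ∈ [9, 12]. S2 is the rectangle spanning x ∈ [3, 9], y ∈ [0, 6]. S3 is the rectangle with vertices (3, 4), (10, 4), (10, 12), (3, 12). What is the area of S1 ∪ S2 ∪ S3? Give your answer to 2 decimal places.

92.00

By inclusion–exclusion:
Individual areas: |S1| = 33, |S2| = 36, |S3| = 56.
|S1∩S2| = 0 (no overlap).
|S1∩S3|: x∈[3,10], y∈[9,12] → 7·3 = 21.
|S2∩S3|: x∈[3,9], y∈[4,6] → 6·2 = 12.
|S1∩S2∩S3| = 0.
|S1 ∪ S2 ∪ S3| = 125 − 33 + 0 = 92.00.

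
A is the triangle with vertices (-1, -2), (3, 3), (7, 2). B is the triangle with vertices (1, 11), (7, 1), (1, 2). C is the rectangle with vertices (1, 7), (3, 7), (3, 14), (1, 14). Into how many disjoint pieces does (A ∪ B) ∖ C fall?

1

(A ∪ B) ∖ C is a single connected region.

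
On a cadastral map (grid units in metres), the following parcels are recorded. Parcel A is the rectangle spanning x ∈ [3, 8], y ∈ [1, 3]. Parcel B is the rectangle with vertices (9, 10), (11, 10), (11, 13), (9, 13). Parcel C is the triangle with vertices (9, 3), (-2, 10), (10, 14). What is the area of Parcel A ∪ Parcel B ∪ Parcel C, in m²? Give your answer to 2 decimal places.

77.68

By inclusion–exclusion:
Individual areas: |Parcel A| = 10, |Parcel B| = 6, |Parcel C| = 64.
|Parcel A∩Parcel B| = 0 (no overlap).
|Parcel A∩Parcel C| = 0.
|Parcel B∩Parcel C| = 2.3182.
|Parcel A∩Parcel B∩Parcel C| = 0.
|Parcel A ∪ Parcel B ∪ Parcel C| = 80 − 2.3182 + 0 = 77.68.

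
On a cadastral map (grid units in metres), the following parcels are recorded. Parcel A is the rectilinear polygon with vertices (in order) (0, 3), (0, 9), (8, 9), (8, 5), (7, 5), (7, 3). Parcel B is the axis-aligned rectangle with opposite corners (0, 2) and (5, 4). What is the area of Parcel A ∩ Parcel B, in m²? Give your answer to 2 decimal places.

The intersection is the polygon with vertices (0,4), (5,4), (5,3), (0,3).
By the shoelace formula its area is 5.00.

5.00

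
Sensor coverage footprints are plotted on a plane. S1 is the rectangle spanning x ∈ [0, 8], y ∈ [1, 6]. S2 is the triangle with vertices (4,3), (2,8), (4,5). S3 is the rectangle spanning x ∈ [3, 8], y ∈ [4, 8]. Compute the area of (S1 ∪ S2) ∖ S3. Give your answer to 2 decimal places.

30.45

|S1 ∪ S2| = 40.5333.
|(S1 ∪ S2) ∩ S3| = 10.0833.
|(S1 ∪ S2) ∖ S3| = 40.5333 − 10.0833 = 30.45.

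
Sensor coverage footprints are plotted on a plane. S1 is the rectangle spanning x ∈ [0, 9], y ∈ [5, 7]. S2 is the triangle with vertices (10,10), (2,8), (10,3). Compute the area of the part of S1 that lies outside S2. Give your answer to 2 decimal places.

|S1| = 18, |S1∩S2| = 7.6.
|S1 ∖ S2| = |S1| − |S1∩S2| = 18 − 7.6 = 10.40.

10.40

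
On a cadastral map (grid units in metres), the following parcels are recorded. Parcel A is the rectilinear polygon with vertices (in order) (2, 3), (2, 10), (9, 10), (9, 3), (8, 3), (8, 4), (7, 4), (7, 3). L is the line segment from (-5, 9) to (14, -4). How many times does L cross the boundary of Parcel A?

2

The segment meets the boundary at (3.769,3), (2,4.211).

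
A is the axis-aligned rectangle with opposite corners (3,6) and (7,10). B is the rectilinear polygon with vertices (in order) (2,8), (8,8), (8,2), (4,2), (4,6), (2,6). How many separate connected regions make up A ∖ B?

A ∖ B is a single connected region.

1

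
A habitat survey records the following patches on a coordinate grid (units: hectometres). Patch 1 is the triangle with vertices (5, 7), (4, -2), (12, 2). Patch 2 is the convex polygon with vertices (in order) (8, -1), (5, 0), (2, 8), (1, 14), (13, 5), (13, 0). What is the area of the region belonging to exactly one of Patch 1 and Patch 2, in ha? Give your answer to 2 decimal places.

|Patch 1| = 34, |Patch 2| = 95, |Patch 1∩Patch 2| = 30.5.
|Patch 1 △ Patch 2| = |Patch 1| + |Patch 2| − 2·|Patch 1∩Patch 2| = 34 + 95 − 61 = 68.00.

68.00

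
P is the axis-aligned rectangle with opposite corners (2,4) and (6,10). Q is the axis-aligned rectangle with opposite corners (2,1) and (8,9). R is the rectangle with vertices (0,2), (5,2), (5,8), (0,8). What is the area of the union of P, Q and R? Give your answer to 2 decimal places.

By inclusion–exclusion:
Individual areas: |P| = 24, |Q| = 48, |R| = 30.
|P∩Q|: x∈[2,6], y∈[4,9] → 4·5 = 20.
|P∩R|: x∈[2,5], y∈[4,8] → 3·4 = 12.
|Q∩R|: x∈[2,5], y∈[2,8] → 3·6 = 18.
|P∩Q∩R| = 12.
|P ∪ Q ∪ R| = 102 − 50 + 12 = 64.00.

64.00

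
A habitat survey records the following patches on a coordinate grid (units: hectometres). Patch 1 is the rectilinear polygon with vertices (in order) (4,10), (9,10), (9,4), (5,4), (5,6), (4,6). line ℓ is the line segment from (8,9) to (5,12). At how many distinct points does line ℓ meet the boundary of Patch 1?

The segment meets the boundary at (7,10).

1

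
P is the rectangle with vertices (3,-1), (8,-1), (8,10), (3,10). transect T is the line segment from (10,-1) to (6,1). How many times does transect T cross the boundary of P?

1

The segment meets the boundary at (8,0).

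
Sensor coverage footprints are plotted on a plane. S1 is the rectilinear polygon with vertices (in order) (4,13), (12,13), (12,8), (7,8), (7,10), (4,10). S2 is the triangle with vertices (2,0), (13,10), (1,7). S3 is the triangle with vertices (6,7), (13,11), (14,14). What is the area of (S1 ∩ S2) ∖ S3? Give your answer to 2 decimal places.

|S1 ∩ S2| = 4.9705.
|(S1 ∩ S2) ∩ S3| = 0.877.
|(S1 ∩ S2) ∖ S3| = 4.9705 − 0.877 = 4.09.

4.09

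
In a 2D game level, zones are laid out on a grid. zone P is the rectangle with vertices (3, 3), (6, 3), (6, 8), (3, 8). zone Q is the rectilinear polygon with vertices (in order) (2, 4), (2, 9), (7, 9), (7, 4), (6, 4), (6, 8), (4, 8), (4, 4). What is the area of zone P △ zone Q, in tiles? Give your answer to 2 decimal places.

24.00

|zone P| = 15, |zone Q| = 17, |zone P∩zone Q| = 4.
|zone P △ zone Q| = |zone P| + |zone Q| − 2·|zone P∩zone Q| = 15 + 17 − 8 = 24.00.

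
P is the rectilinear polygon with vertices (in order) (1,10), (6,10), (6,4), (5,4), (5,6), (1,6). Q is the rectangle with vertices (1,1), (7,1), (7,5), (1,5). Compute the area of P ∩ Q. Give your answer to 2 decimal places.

The intersection is the polygon with vertices (6,4), (5,4), (5,5), (6,5).
By the shoelace formula its area is 1.00.

1.00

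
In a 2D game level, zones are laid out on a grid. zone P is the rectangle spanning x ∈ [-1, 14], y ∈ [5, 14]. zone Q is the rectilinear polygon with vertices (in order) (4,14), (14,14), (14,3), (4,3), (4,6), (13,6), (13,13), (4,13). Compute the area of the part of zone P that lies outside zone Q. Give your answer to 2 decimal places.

108.00

|zone P| = 135, |zone P∩zone Q| = 27.
|zone P ∖ zone Q| = |zone P| − |zone P∩zone Q| = 135 − 27 = 108.00.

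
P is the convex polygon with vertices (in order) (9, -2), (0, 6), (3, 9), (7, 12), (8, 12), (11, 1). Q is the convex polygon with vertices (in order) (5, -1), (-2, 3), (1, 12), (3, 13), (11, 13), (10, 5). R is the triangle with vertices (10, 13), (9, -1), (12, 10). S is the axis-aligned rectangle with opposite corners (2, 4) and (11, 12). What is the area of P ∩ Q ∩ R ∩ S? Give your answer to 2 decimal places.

The intersection is the polygon with vertices (9.375,4.25), (9.528,6.396), (9.931,4.918).
By the shoelace formula its area is 0.55.

0.55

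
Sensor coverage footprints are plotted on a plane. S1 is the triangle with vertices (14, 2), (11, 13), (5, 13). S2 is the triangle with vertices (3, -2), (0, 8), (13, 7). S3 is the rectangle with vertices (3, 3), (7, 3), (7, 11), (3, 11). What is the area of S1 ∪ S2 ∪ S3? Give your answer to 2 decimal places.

By inclusion–exclusion:
Individual areas: |S1| = 33, |S2| = 63.5, |S3| = 32.
|S1∩S2| = 2.8151.
|S1∩S3| = 0.0808.
|S2∩S3| = 18.4615.
|S1∩S2∩S3| = 0.
|S1 ∪ S2 ∪ S3| = 128.5 − 21.3575 + 0 = 107.14.

107.14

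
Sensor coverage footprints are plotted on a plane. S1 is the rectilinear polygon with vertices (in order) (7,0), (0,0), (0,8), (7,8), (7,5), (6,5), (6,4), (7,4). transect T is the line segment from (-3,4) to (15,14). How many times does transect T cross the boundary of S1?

The segment meets the boundary at (4.2,8), (0,5.667).

2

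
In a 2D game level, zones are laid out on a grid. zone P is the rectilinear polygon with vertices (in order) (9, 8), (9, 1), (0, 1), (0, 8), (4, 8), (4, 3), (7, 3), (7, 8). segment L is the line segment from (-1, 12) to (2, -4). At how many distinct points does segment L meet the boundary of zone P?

The segment meets the boundary at (1.062,1), (0,6.667).

2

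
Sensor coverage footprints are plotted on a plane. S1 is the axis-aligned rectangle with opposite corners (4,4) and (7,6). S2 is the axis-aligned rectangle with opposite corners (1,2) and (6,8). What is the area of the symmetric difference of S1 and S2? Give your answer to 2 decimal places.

28.00

|S1∩S2|: x∈[4,6], y∈[4,6] → 2·2 = 4.
|S1 △ S2| = |S1| + |S2| − 2·|S1∩S2| = 6 + 30 − 8 = 28.00.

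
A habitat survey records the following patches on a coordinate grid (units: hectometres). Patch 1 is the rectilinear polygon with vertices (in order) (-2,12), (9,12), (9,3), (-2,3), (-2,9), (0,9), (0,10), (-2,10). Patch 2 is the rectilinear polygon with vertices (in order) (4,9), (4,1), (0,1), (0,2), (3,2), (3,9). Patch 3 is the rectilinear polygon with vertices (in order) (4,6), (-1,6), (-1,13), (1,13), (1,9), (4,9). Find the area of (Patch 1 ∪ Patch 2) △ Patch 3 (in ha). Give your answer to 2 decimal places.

|Patch 1 ∪ Patch 2| = 102.
|(Patch 1 ∪ Patch 2) ∩ Patch 3| = 20.
|(Patch 1 ∪ Patch 2) △ Patch 3| = 102 + 23 − 40 = 85.00.

85.00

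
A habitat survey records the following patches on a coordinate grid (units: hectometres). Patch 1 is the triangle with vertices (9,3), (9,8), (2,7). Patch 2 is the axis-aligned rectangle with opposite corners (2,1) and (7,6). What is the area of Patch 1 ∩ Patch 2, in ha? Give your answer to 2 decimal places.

3.02

The intersection is the polygon with vertices (3.75,6), (7,6), (7,4.143).
By the shoelace formula its area is 3.02.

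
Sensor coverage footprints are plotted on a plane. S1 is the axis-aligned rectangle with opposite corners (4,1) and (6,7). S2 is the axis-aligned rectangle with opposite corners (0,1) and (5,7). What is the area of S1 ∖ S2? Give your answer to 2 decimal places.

|S1∩S2|: x∈[4,5], y∈[1,7] → 1·6 = 6.
|S1| = 12.
|S1 ∖ S2| = |S1| − |S1∩S2| = 12 − 6 = 6.00.

6.00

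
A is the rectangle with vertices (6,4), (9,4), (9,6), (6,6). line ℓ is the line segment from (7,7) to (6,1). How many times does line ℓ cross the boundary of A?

2

The segment meets the boundary at (6.5,4), (6.833,6).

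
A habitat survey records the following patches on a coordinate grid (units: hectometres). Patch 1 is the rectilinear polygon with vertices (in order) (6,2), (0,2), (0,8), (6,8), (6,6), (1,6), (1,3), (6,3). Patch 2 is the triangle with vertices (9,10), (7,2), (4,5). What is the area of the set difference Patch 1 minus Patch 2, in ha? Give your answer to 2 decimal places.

20.50

|Patch 1| = 21, |Patch 1∩Patch 2| = 0.5.
|Patch 1 ∖ Patch 2| = |Patch 1| − |Patch 1∩Patch 2| = 21 − 0.5 = 20.50.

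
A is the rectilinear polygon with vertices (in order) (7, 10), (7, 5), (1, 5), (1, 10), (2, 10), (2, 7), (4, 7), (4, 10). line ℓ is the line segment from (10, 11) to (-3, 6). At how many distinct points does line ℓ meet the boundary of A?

The segment meets the boundary at (1,7.538), (2,7.923), (4,8.692), (7,9.846).

4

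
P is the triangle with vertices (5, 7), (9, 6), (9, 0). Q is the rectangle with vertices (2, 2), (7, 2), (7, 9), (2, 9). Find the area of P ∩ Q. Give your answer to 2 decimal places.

The intersection is the polygon with vertices (7,6.5), (7,3.5), (5,7).
By the shoelace formula its area is 3.00.

3.00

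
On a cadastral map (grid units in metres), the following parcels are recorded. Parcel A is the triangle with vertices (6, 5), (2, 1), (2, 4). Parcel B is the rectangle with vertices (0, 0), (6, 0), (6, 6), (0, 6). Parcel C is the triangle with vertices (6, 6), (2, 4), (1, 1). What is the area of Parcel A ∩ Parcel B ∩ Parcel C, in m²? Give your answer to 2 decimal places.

2.67

The intersection is the polygon with vertices (2,4), (4.667,4.667), (2,2).
By the shoelace formula its area is 2.67.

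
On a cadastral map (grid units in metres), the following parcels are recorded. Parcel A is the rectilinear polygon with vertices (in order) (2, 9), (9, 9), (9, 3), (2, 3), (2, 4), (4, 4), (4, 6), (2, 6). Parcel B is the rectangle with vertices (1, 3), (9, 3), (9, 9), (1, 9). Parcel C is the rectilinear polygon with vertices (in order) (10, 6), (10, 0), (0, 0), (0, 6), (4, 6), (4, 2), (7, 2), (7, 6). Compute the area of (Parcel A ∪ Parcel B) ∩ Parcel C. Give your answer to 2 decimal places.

|Parcel A ∪ Parcel B| = 48.
|(Parcel A ∪ Parcel B) ∩ Parcel C| = 15.00.

15.00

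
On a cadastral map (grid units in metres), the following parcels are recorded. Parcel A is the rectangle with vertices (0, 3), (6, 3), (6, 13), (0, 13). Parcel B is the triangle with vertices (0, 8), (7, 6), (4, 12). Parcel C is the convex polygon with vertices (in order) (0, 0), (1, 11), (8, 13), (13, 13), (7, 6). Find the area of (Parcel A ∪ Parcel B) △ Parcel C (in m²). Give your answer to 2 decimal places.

|Parcel A ∪ Parcel B| = 60.8571.
|(Parcel A ∪ Parcel B) ∩ Parcel C| = 44.6591.
|(Parcel A ∪ Parcel B) △ Parcel C| = 60.8571 + 76.5 − 89.3182 = 48.04.

48.04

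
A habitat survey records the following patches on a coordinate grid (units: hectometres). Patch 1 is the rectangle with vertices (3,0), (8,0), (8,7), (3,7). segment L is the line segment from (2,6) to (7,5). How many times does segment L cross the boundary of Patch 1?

1

The segment meets the boundary at (3,5.8).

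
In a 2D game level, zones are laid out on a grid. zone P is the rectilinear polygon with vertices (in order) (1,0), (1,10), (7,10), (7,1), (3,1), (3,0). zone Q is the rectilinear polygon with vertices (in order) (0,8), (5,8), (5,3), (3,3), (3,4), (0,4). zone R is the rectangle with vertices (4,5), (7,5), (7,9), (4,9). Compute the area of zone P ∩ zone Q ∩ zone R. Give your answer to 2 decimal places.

The intersection is the polygon with vertices (5,8), (5,5), (4,5), (4,8).
By the shoelace formula its area is 3.00.

3.00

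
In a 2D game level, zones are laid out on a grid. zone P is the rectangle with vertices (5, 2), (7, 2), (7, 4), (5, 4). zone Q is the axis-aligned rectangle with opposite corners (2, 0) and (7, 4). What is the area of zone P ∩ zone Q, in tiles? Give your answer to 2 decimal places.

4.00

|zone P∩zone Q|: x∈[5,7], y∈[2,4] → 2·2 = 4.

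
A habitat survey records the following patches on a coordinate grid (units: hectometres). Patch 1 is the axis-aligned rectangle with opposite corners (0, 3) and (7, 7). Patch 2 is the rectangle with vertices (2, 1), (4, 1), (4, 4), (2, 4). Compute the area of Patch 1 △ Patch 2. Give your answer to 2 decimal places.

|Patch 1∩Patch 2|: x∈[2,4], y∈[3,4] → 2·1 = 2.
|Patch 1 △ Patch 2| = |Patch 1| + |Patch 2| − 2·|Patch 1∩Patch 2| = 28 + 6 − 4 = 30.00.

30.00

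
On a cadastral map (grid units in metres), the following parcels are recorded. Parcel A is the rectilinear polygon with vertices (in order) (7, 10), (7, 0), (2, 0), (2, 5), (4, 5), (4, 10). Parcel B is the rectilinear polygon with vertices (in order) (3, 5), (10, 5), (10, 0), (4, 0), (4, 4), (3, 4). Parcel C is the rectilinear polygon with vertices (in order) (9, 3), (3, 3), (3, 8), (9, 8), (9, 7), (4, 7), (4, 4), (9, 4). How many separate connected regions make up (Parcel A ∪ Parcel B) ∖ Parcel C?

2

(Parcel A ∪ Parcel B) ∖ Parcel C splits into 2 disjoint pieces (area 39, area 6).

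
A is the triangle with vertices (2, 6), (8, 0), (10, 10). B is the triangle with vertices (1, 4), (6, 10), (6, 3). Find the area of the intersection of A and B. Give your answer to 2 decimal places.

The intersection is the polygon with vertices (2.364,5.636), (3.143,6.571), (6,8), (6,3), (4.75,3.25).
By the shoelace formula its area is 11.06.

11.06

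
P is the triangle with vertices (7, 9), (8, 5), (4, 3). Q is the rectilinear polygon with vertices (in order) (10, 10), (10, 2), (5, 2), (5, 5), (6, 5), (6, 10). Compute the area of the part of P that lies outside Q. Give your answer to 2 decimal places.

|P| = 9, |P∩Q| = 7.25.
|P ∖ Q| = |P| − |P∩Q| = 9 − 7.25 = 1.75.

1.75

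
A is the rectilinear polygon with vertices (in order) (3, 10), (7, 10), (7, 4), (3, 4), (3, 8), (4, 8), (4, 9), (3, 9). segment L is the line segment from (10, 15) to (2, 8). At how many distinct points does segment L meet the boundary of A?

The segment meets the boundary at (3.143,9), (4.286,10).

2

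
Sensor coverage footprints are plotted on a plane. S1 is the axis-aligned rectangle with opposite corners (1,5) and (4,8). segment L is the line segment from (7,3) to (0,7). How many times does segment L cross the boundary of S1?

The segment meets the boundary at (1,6.429), (3.5,5).

2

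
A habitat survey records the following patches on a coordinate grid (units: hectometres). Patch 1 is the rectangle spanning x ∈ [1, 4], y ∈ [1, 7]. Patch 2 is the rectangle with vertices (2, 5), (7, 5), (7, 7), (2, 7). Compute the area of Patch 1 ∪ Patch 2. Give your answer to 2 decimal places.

By inclusion–exclusion:
Individual areas: |Patch 1| = 18, |Patch 2| = 10.
|Patch 1∩Patch 2|: x∈[2,4], y∈[5,7] → 2·2 = 4.
|Patch 1 ∪ Patch 2| = 28 − 4 = 24.00.

24.00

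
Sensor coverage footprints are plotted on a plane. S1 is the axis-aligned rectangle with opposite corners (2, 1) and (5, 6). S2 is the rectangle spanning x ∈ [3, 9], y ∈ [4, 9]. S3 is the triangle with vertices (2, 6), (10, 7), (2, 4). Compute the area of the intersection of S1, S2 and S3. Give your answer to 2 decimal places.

The intersection is the polygon with vertices (5,5.125), (3,4.375), (3,6), (5,6).
By the shoelace formula its area is 2.50.

2.50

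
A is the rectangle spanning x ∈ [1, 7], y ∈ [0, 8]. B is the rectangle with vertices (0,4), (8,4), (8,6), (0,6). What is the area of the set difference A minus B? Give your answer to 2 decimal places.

|A∩B|: x∈[1,7], y∈[4,6] → 6·2 = 12.
|A| = 48.
|A ∖ B| = |A| − |A∩B| = 48 − 12 = 36.00.

36.00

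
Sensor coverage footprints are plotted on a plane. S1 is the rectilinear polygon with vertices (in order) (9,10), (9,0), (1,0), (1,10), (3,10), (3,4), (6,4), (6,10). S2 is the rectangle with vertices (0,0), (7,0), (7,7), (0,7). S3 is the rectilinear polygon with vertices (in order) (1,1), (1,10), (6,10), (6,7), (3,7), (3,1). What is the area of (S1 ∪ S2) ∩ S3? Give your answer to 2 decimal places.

18.00

|S1 ∪ S2| = 78.
|(S1 ∪ S2) ∩ S3| = 18.00.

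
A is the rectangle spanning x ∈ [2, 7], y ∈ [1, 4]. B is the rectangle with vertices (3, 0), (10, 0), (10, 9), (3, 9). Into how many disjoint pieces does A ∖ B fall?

1

A ∖ B is a single connected region.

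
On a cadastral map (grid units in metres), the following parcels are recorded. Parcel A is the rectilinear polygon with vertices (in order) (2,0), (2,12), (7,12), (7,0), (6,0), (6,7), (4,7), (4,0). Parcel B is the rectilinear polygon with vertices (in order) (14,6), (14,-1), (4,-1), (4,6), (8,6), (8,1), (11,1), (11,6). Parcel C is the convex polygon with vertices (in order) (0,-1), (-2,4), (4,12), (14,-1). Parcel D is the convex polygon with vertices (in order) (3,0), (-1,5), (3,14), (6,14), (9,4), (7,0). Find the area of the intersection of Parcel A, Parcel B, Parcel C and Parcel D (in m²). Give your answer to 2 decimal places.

6.00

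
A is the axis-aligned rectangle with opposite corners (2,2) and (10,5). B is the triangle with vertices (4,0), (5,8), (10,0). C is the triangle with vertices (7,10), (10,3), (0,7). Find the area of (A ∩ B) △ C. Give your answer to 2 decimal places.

37.25

|A ∩ B| = 10.125.
|(A ∩ B) ∩ C| = 0.9375.
|(A ∩ B) △ C| = 10.125 + 29 − 1.875 = 37.25.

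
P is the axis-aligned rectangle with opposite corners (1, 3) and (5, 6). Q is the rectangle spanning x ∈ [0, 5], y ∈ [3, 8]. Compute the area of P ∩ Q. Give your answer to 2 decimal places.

|P∩Q|: x∈[1,5], y∈[3,6] → 4·3 = 12.

12.00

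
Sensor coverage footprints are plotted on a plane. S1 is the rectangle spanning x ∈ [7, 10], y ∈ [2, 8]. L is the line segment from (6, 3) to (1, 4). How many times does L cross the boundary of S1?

The segment lies entirely outside S1 and never meets its boundary.

0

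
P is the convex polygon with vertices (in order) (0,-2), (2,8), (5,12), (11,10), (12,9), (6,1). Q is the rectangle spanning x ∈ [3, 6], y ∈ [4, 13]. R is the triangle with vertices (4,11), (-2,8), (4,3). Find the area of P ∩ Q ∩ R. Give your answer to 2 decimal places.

The intersection is the polygon with vertices (3,4), (3,9.333), (4,10.667), (4,4).
By the shoelace formula its area is 6.00.

6.00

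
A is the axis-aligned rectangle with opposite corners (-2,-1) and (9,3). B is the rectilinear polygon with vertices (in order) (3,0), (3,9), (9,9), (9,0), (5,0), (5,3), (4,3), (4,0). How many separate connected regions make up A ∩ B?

A ∩ B splits into 2 disjoint pieces (area 12, area 3).

2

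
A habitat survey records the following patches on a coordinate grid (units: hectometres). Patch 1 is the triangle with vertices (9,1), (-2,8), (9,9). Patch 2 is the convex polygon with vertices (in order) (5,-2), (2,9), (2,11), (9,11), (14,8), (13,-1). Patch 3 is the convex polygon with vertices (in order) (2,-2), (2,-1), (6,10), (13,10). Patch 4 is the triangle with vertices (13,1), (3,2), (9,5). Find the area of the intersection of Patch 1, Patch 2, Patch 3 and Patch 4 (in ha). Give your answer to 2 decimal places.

1.16

The intersection is the polygon with vertices (6.316,2.708), (5.48,3.24), (7.923,4.462).
By the shoelace formula its area is 1.16.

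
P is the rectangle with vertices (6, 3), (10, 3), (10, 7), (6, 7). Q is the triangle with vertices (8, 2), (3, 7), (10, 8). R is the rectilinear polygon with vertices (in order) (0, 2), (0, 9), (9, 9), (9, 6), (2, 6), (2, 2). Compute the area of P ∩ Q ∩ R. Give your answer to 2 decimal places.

3.00

The intersection is the polygon with vertices (9,7), (9,6), (6,6), (6,7).
By the shoelace formula its area is 3.00.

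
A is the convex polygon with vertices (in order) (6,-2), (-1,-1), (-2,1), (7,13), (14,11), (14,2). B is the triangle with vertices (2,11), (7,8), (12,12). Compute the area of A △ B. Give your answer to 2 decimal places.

146.70

|A| = 157.5, |B| = 17.5, |A∩B| = 14.1498.
|A △ B| = |A| + |B| − 2·|A∩B| = 157.5 + 17.5 − 28.2997 = 146.70.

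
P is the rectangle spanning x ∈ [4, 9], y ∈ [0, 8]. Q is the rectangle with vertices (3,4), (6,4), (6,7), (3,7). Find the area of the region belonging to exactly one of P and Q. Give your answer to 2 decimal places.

37.00

|P∩Q|: x∈[4,6], y∈[4,7] → 2·3 = 6.
|P △ Q| = |P| + |Q| − 2·|P∩Q| = 40 + 9 − 12 = 37.00.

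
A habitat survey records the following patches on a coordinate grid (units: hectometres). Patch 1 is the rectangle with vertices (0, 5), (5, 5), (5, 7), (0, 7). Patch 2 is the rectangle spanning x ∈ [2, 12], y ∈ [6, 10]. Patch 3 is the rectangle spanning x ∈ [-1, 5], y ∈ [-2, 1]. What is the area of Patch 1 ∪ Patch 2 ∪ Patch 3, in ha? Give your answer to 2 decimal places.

By inclusion–exclusion:
Individual areas: |Patch 1| = 10, |Patch 2| = 40, |Patch 3| = 18.
|Patch 1∩Patch 2|: x∈[2,5], y∈[6,7] → 3·1 = 3.
|Patch 1∩Patch 3| = 0 (no overlap).
|Patch 2∩Patch 3| = 0 (no overlap).
|Patch 1∩Patch 2∩Patch 3| = 0.
|Patch 1 ∪ Patch 2 ∪ Patch 3| = 68 − 3 + 0 = 65.00.

65.00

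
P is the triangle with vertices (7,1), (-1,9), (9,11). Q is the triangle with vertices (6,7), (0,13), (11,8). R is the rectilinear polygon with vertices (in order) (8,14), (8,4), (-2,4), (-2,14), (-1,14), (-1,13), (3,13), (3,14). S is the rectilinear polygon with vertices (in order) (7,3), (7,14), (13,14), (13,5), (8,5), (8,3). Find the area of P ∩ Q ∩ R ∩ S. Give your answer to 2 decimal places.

2.29

The intersection is the polygon with vertices (8,7.4), (7,7.2), (7,9.818), (8,9.364).
By the shoelace formula its area is 2.29.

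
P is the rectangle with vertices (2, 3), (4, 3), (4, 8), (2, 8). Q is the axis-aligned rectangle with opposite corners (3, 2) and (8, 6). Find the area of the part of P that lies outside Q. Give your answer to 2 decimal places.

|P∩Q|: x∈[3,4], y∈[3,6] → 1·3 = 3.
|P| = 10.
|P ∖ Q| = |P| − |P∩Q| = 10 − 3 = 7.00.

7.00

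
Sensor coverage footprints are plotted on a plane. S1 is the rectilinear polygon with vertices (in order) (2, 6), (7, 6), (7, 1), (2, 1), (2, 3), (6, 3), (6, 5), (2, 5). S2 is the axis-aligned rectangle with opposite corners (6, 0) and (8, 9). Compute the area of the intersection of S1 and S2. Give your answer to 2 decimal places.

5.00

The intersection is the polygon with vertices (7,6), (7,1), (6,1), (6,3), (6,5), (6,6).
By the shoelace formula its area is 5.00.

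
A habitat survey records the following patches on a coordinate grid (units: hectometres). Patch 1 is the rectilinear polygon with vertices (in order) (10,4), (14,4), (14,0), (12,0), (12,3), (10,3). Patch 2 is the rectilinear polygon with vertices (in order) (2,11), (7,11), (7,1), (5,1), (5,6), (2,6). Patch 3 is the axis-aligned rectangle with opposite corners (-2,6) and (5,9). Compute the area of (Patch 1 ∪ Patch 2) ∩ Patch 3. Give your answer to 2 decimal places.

9.00

The region (Patch 1 ∪ Patch 2) ∩ Patch 3 is the polygon with vertices (2,6), (2,9), (5,9), (5,6).
By the shoelace formula its area is 9.00.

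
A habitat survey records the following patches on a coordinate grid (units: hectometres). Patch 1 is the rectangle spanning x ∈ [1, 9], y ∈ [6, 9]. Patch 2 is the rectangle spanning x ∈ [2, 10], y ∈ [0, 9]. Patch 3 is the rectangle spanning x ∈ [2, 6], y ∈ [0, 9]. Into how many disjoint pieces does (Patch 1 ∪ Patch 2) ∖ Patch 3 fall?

2

(Patch 1 ∪ Patch 2) ∖ Patch 3 splits into 2 disjoint pieces (area 36, area 3).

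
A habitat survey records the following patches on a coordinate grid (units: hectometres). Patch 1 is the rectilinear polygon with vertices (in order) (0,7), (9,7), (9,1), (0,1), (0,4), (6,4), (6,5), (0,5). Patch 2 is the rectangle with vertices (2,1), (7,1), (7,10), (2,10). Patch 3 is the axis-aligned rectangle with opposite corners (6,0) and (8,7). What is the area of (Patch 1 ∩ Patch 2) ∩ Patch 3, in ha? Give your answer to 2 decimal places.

The region (Patch 1 ∩ Patch 2) ∩ Patch 3 is the polygon with vertices (7,1), (6,1), (6,4), (6,5), (6,7), (7,7).
By the shoelace formula its area is 6.00.

6.00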